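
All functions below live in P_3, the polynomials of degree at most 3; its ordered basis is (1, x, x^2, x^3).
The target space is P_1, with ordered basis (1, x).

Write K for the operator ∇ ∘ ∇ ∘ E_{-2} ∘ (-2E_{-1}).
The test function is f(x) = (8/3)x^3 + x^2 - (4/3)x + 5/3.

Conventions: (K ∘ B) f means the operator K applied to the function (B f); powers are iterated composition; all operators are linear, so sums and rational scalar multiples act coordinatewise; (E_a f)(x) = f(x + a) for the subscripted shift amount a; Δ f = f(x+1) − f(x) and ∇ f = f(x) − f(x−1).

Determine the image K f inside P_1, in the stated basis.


g(x) = -32x + 124

E_{-1} f = (8/3)x^3 - 7x^2 + (14/3)x + 4/3
(-2E_{-1}) f = -(16/3)x^3 + 14x^2 - (28/3)x - 8/3
E_{-2} (-2E_{-1}) f = -(16/3)x^3 + 46x^2 - (388/3)x + 344/3
∇ E_{-2} (-2E_{-1}) f = -16x^2 + 108x - 542/3
∇ (∇ ∘ E_{-2}) (-2E_{-1}) f = -32x + 124


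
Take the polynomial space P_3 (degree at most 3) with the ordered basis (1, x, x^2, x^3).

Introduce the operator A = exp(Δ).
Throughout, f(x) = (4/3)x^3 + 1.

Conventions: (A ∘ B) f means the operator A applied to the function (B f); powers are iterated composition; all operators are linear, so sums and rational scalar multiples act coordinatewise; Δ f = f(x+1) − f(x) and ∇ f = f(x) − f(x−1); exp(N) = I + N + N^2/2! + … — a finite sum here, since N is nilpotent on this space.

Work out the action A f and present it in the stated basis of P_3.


order-1 term: 4x^2 + 4x + 4/3
order-2 term: 4x + 4
order-3 term: 4/3
the series for exp(Δ) f terminates at order 3
exp(Δ) f = (4/3)x^3 + 4x^2 + 8x + 23/3

the result is g(x) = (4/3)x^3 + 4x^2 + 8x + 23/3


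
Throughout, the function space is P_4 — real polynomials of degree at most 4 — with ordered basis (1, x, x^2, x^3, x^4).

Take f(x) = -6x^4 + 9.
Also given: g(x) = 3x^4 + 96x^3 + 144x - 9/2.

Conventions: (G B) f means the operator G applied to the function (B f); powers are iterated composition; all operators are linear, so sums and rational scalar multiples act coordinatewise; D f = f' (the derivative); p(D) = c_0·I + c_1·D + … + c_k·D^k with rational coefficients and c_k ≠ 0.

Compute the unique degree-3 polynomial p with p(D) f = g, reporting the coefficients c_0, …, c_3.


p(D) = -(1/2)·I − 4·D − D^3, i.e. c_0 = -1/2, c_1 = -4, c_2 = 0, c_3 = -1

D^0 f = -6x^4 + 9
D^1 f = -24x^3
D^2 f = -72x^2
D^3 f = -144x
matching coefficients of g against c_0 f + c_1 Df + … from the top degree down determines the c_i
solution: c_0 = -1/2, c_1 = -4, c_2 = 0, c_3 = -1


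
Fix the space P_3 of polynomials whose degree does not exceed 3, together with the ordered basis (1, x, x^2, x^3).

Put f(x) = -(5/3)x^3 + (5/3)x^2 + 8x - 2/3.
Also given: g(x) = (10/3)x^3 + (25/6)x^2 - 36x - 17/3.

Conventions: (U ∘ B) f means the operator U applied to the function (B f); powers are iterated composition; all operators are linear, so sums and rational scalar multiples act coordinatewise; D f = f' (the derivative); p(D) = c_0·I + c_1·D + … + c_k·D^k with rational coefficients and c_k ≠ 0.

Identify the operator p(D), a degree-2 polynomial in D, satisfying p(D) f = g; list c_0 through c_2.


D^0 f = -(5/3)x^3 + (5/3)x^2 + 8x - 2/3
D^1 f = -5x^2 + (10/3)x + 8
D^2 f = -10x + 10/3
matching coefficients of g against c_0 f + c_1 Df + … from the top degree down determines the c_i
solution: c_0 = -2, c_1 = -3/2, c_2 = 3/2

p(D) = -2·I − (3/2)·D + (3/2)·D^2, i.e. c_0 = -2, c_1 = -3/2, c_2 = 3/2


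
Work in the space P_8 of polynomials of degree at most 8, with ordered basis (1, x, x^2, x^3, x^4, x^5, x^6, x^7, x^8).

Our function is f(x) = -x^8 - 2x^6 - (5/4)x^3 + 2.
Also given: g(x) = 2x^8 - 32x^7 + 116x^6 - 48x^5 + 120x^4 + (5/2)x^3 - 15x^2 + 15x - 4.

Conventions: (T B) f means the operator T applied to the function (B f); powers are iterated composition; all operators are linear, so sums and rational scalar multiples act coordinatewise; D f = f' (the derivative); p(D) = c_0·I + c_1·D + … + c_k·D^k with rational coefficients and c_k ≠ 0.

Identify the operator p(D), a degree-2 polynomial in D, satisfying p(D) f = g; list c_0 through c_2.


D^0 f = -x^8 - 2x^6 - (5/4)x^3 + 2
D^1 f = -8x^7 - 12x^5 - (15/4)x^2
D^2 f = -56x^6 - 60x^4 - (15/2)x
matching coefficients of g against c_0 f + c_1 Df + … from the top degree down determines the c_i
solution: c_0 = -2, c_1 = 4, c_2 = -2

p(D) = -2·I + 4·D − 2·D^2, i.e. c_0 = -2, c_1 = 4, c_2 = -2


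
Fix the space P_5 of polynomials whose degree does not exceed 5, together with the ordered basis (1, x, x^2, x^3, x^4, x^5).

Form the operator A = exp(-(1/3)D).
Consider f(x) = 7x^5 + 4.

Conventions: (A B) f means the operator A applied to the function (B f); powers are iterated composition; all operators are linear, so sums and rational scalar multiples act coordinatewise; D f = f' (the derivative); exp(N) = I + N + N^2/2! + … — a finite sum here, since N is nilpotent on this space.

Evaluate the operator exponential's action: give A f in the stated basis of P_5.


the result is g(x) = 7x^5 - (35/3)x^4 + (70/9)x^3 - (70/27)x^2 + (35/81)x + 965/243

order-1 term: -(35/3)x^4
order-2 term: (70/9)x^3
order-3 term: -(70/27)x^2
order-4 term: (35/81)x
order-5 term: -7/243
the series for exp(-(1/3)D) f terminates at order 5
exp(-(1/3)D) f = 7x^5 - (35/3)x^4 + (70/9)x^3 - (70/27)x^2 + (35/81)x + 965/243


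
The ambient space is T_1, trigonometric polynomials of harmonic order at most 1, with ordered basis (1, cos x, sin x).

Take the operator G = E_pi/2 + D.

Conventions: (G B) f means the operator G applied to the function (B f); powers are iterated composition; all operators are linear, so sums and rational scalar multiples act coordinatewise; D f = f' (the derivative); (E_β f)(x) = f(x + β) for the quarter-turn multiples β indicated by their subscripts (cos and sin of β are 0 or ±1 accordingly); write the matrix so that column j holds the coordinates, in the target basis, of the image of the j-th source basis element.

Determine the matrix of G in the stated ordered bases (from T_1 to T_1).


image of 1: 1
image of cos x: -2sin x
image of sin x: 2cos x
each image's coordinates form column j of the matrix

the matrix is [[1, 0, 0]; [0, 0, 2]; [0, -2, 0]] (rows listed top to bottom)


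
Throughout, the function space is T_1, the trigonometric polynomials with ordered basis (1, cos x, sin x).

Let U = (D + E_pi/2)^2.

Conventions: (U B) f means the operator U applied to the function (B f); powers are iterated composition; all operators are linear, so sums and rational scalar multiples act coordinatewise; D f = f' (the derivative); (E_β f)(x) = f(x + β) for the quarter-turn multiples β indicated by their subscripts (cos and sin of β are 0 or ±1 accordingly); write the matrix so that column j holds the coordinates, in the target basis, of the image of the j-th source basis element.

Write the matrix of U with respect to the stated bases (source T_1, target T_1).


the matrix is [[1, 0, 0]; [0, -4, 0]; [0, 0, -4]] (rows listed top to bottom)

image of 1: 1
image of cos x: -4cos x
image of sin x: -4sin x
each image's coordinates form column j of the matrix


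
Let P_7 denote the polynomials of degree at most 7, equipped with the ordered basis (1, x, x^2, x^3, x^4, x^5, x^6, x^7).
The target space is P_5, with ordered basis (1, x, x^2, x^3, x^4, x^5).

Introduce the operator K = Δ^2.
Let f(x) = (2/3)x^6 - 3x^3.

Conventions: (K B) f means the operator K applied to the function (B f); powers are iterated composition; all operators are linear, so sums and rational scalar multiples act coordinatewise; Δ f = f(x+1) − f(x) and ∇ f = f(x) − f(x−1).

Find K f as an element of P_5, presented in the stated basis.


Δ f = 4x^5 + 10x^4 + (40/3)x^3 + x^2 - 5x - 7/3
Δ Δ f = 20x^4 + 80x^3 + 140x^2 + 102x + 70/3

the result is g(x) = 20x^4 + 80x^3 + 140x^2 + 102x + 70/3


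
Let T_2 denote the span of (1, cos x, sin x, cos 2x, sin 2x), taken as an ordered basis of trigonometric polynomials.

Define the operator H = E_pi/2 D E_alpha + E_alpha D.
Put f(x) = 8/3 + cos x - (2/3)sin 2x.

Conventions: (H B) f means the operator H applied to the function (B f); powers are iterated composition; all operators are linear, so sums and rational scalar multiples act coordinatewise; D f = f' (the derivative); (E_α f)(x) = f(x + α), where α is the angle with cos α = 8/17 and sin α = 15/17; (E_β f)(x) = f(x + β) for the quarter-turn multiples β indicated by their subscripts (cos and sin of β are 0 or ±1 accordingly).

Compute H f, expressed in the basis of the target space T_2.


the result is g(x) = -(23/17)cos x + (7/17)sin x

E_alpha f = 8/3 + (8/17)cos x - (15/17)sin x - (160/289)cos 2x + (322/867)sin 2x
D E_alpha f = -(15/17)cos x - (8/17)sin x + (644/867)cos 2x + (320/289)sin 2x
E_pi/2 D E_alpha f = -(8/17)cos x + (15/17)sin x - (644/867)cos 2x - (320/289)sin 2x
D f = -sin x - (4/3)cos 2x
E_alpha D f = -(15/17)cos x - (8/17)sin x + (644/867)cos 2x + (320/289)sin 2x
(E_pi/2 D E_alpha + E_alpha D) f = -(23/17)cos x + (7/17)sin x


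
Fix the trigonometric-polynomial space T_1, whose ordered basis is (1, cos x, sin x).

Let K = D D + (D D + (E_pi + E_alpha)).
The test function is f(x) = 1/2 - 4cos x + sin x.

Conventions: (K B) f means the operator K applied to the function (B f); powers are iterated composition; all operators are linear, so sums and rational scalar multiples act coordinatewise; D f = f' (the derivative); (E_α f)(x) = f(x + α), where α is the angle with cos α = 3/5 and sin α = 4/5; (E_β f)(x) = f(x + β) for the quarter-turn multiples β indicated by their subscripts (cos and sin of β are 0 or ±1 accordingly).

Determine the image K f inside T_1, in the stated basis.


D f = cos x + 4sin x
D D f = 4cos x - sin x
D f = cos x + 4sin x
D D f = 4cos x - sin x
E_pi f = 1/2 + 4cos x - sin x
E_alpha f = 1/2 - (8/5)cos x + (19/5)sin x
(E_pi + E_alpha) f = 1 + (12/5)cos x + (14/5)sin x
(D D + (E_pi + E_alpha)) f = 1 + (32/5)cos x + (9/5)sin x
(D D + (D D + (E_pi + E_alpha))) f = 1 + (52/5)cos x + (4/5)sin x

the image equals g(x) = 1 + (52/5)cos x + (4/5)sin x


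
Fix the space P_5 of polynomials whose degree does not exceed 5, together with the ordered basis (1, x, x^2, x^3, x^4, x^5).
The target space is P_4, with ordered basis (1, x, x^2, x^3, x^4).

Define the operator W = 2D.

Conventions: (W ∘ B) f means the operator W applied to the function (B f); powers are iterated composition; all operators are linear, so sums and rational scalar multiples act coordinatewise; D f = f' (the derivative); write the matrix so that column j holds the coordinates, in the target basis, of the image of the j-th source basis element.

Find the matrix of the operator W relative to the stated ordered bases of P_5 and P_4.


the matrix is [[0, 2, 0, 0, 0, 0]; [0, 0, 4, 0, 0, 0]; [0, 0, 0, 6, 0, 0]; [0, 0, 0, 0, 8, 0]; [0, 0, 0, 0, 0, 10]] (rows listed top to bottom)

image of 1: 0
image of x: 2
image of x^2: 4x
image of x^3: 6x^2
image of x^4: 8x^3
image of x^5: 10x^4
each image's coordinates form column j of the matrix


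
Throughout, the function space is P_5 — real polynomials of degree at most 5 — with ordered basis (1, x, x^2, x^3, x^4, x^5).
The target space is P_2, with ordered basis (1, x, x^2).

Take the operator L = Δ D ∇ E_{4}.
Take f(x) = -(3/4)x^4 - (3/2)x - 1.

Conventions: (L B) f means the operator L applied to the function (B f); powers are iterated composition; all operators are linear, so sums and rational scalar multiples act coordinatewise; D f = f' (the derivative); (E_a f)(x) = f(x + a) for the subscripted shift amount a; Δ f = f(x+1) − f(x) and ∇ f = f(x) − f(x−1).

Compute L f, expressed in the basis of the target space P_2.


E_{4} f = -(3/4)x^4 - 12x^3 - 72x^2 - (387/2)x - 199
∇ E_{4} f = -3x^3 - (63/2)x^2 - 111x - 531/4
D (∇ E_{4}) f = -9x^2 - 63x - 111
Δ D (∇ E_{4}) f = -18x - 72

the result is g(x) = -18x - 72


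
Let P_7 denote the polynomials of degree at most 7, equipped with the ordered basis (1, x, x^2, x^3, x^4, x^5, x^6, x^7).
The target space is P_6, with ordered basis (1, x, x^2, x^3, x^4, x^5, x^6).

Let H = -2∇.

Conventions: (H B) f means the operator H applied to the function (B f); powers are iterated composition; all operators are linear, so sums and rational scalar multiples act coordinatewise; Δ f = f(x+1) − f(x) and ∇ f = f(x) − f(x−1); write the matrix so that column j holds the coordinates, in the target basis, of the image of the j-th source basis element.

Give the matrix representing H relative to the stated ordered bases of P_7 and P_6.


image of 1: 0
image of x: -2
image of x^2: -4x + 2
image of x^3: -6x^2 + 6x - 2
image of x^4: -8x^3 + 12x^2 - 8x + 2
image of x^5: -10x^4 + 20x^3 - 20x^2 + 10x - 2
image of x^6: -12x^5 + 30x^4 - 40x^3 + 30x^2 - 12x + 2
image of x^7: -14x^6 + 42x^5 - 70x^4 + 70x^3 - 42x^2 + 14x - 2
each image's coordinates form column j of the matrix

the matrix is [[0, -2, 2, -2, 2, -2, 2, -2]; [0, 0, -4, 6, -8, 10, -12, 14]; [0, 0, 0, -6, 12, -20, 30, -42]; [0, 0, 0, 0, -8, 20, -40, 70]; [0, 0, 0, 0, 0, -10, 30, -70]; [0, 0, 0, 0, 0, 0, -12, 42]; [0, 0, 0, 0, 0, 0, 0, -14]] (rows listed top to bottom)


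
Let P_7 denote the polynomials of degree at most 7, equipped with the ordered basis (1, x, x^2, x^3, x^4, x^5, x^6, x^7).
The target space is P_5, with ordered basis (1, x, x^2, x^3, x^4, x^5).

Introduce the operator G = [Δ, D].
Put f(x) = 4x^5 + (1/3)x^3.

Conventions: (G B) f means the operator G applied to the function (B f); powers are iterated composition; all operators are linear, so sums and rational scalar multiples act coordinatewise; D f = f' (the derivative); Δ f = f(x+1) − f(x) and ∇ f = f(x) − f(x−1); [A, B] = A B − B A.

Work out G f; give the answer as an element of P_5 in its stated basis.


g(x) = 0

D f = 20x^4 + x^2
Δ D f = 80x^3 + 120x^2 + 82x + 21
Δ f = 20x^4 + 40x^3 + 41x^2 + 21x + 13/3
D Δ f = 80x^3 + 120x^2 + 82x + 21
[Δ, D] f = 0


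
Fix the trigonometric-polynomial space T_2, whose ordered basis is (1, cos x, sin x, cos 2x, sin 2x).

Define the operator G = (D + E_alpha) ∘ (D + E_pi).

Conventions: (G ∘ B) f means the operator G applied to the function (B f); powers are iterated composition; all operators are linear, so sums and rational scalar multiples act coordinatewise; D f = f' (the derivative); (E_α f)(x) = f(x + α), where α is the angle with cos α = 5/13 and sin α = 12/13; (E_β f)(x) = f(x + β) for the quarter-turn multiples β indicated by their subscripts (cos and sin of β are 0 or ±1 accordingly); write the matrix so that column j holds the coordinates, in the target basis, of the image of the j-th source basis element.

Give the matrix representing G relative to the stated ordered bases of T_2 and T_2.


image of 1: 1
image of cos x: -(30/13)cos x + (20/13)sin x
image of sin x: -(20/13)cos x - (30/13)sin x
image of cos 2x: -(1035/169)cos 2x - (220/169)sin 2x
image of sin 2x: (220/169)cos 2x - (1035/169)sin 2x
each image's coordinates form column j of the matrix

the matrix is [[1, 0, 0, 0, 0]; [0, -30/13, -20/13, 0, 0]; [0, 20/13, -30/13, 0, 0]; [0, 0, 0, -1035/169, 220/169]; [0, 0, 0, -220/169, -1035/169]] (rows listed top to bottom)


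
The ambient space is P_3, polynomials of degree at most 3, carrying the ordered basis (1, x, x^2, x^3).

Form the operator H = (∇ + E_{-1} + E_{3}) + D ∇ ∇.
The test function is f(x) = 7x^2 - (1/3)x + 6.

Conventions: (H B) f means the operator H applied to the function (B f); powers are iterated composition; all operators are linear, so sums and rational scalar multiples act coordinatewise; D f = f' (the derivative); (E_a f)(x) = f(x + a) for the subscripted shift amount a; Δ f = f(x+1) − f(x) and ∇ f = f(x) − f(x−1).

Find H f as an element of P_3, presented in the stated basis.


the result is g(x) = 14x^2 + (124/3)x + 74

∇ f = 14x - 22/3
E_{-1} f = 7x^2 - (43/3)x + 40/3
E_{3} f = 7x^2 + (125/3)x + 68
(∇ + E_{-1} + E_{3}) f = 14x^2 + (124/3)x + 74
∇ f = 14x - 22/3
∇ ∇ f = 14
D ∇ ∇ f = 0
((∇ + E_{-1} + E_{3}) + D ∇ ∇) f = 14x^2 + (124/3)x + 74


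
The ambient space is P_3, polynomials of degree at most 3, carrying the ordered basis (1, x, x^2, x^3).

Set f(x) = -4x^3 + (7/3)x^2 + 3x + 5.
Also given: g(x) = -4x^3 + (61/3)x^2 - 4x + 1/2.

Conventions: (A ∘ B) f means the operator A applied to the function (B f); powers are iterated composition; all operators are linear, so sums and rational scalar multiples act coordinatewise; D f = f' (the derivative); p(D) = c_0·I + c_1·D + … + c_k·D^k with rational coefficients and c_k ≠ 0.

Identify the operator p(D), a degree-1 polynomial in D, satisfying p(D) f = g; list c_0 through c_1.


p(D) = I − (3/2)·D, i.e. c_0 = 1, c_1 = -3/2

D^0 f = -4x^3 + (7/3)x^2 + 3x + 5
D^1 f = -12x^2 + (14/3)x + 3
matching coefficients of g against c_0 f + c_1 Df + … from the top degree down determines the c_i
solution: c_0 = 1, c_1 = -3/2


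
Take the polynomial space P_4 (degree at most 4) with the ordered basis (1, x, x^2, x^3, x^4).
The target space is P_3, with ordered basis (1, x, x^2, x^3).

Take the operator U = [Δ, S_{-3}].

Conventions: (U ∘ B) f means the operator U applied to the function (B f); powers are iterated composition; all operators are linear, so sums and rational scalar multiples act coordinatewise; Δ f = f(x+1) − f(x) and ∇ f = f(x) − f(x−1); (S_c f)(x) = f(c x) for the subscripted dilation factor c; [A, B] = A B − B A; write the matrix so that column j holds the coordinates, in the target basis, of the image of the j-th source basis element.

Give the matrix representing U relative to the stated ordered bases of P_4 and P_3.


the matrix is [[0, -4, 8, -28, 80]; [0, 0, 24, -72, 336]; [0, 0, 0, -108, 432]; [0, 0, 0, 0, 432]] (rows listed top to bottom)

image of 1: 0
image of x: -4
image of x^2: 24x + 8
image of x^3: -108x^2 - 72x - 28
image of x^4: 432x^3 + 432x^2 + 336x + 80
each image's coordinates form column j of the matrix


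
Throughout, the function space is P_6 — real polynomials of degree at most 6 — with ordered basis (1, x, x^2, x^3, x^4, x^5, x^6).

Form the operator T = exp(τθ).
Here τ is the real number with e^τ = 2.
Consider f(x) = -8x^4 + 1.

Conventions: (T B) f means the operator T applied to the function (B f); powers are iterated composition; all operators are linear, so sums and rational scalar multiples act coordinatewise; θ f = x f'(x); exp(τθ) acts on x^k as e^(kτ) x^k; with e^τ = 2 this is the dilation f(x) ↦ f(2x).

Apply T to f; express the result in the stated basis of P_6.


the image equals g(x) = -128x^4 + 1

exp(τθ) x^k = e^(kτ) x^k; with e^τ = 2 this sends x^k to 2^k x^k
x^4 ↦ 16 x^4
applying this coordinatewise to f: exp(τθ) f = -128x^4 + 1


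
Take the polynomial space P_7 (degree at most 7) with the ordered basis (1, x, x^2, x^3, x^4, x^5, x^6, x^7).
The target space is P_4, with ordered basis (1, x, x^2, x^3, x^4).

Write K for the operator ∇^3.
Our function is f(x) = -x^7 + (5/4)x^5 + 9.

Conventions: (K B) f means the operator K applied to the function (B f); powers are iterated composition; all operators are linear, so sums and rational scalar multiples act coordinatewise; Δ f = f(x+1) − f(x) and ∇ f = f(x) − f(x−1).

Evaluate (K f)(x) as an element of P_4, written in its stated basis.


g(x) = -210x^4 + 1260x^3 - 3075x^2 + 3555x - 3237/2

∇ f = -7x^6 + 21x^5 - (115/4)x^4 + (45/2)x^3 - (17/2)x^2 + (3/4)x + 1/4
∇ ∇ f = -42x^5 + 210x^4 - 465x^3 + 555x^2 - (693/2)x + 177/2
∇ ∇ ∇ f = -210x^4 + 1260x^3 - 3075x^2 + 3555x - 3237/2


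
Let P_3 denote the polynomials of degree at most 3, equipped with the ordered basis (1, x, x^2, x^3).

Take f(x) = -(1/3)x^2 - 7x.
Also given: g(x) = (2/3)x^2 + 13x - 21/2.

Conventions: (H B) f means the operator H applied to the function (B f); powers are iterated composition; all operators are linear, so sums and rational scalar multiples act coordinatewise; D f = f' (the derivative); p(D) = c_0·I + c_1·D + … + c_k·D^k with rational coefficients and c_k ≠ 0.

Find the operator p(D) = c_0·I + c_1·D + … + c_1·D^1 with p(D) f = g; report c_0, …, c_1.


c_0 = -2, c_1 = 3/2

D^0 f = -(1/3)x^2 - 7x
D^1 f = -(2/3)x - 7
matching coefficients of g against c_0 f + c_1 Df + … from the top degree down determines the c_i
solution: c_0 = -2, c_1 = 3/2


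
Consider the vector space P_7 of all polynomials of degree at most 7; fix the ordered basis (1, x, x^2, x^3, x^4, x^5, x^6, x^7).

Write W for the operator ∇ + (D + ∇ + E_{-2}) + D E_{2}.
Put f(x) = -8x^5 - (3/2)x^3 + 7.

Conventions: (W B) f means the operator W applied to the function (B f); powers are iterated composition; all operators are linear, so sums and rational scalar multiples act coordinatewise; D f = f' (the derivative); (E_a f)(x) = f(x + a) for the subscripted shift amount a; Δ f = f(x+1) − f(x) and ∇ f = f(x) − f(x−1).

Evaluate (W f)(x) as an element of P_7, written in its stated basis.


the image equals g(x) = -8x^5 - 80x^4 - (963/2)x^3 - 489x^2 - 1867x - 402

∇ f = -40x^4 + 80x^3 - (169/2)x^2 + (89/2)x - 19/2
D f = -40x^4 - (9/2)x^2
∇ f = -40x^4 + 80x^3 - (169/2)x^2 + (89/2)x - 19/2
E_{-2} f = -8x^5 + 80x^4 - (643/2)x^3 + 649x^2 - 658x + 275
(D + ∇ + E_{-2}) f = -8x^5 - (483/2)x^3 + 560x^2 - (1227/2)x + 531/2
E_{2} f = -8x^5 - 80x^4 - (643/2)x^3 - 649x^2 - 658x - 261
D E_{2} f = -40x^4 - 320x^3 - (1929/2)x^2 - 1298x - 658
(∇ + (D + ∇ + E_{-2}) + D E_{2}) f = -8x^5 - 80x^4 - (963/2)x^3 - 489x^2 - 1867x - 402


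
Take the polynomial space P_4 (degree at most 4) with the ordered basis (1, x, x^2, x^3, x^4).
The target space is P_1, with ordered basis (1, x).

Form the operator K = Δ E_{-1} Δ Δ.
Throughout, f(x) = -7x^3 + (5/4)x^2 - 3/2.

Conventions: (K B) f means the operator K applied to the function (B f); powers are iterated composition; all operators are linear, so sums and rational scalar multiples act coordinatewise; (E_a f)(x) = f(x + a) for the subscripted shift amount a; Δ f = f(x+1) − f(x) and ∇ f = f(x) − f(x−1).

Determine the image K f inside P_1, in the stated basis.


g(x) = -42

Δ f = -21x^2 - (37/2)x - 23/4
Δ Δ f = -42x - 79/2
E_{-1} Δ Δ f = -42x + 5/2
Δ (E_{-1} Δ Δ) f = -42


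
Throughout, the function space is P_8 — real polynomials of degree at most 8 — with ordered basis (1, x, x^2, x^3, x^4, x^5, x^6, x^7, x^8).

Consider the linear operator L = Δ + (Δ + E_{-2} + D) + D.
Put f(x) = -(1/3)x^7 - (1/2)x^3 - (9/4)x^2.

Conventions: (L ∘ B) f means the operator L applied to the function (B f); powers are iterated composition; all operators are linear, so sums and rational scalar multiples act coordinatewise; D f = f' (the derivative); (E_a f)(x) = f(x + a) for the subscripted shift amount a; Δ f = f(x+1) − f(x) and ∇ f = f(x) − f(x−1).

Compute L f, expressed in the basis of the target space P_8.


Δ f = -(7/3)x^6 - 7x^5 - (35/3)x^4 - (35/3)x^3 - (17/2)x^2 - (25/3)x - 37/12
Δ f = -(7/3)x^6 - 7x^5 - (35/3)x^4 - (35/3)x^3 - (17/2)x^2 - (25/3)x - 37/12
E_{-2} f = -(1/3)x^7 + (14/3)x^6 - 28x^5 + (280/3)x^4 - (1123/6)x^3 + (899/4)x^2 - (439/3)x + 113/3
D f = -(7/3)x^6 - (3/2)x^2 - (9/2)x
(Δ + E_{-2} + D) f = -(1/3)x^7 - 35x^5 + (245/3)x^4 - (1193/6)x^3 + (859/4)x^2 - (955/6)x + 415/12
D f = -(7/3)x^6 - (3/2)x^2 - (9/2)x
(Δ + (Δ + E_{-2} + D) + D) f = -(1/3)x^7 - (14/3)x^6 - 42x^5 + 70x^4 - (421/2)x^3 + (819/4)x^2 - 172x + 63/2

the result is g(x) = -(1/3)x^7 - (14/3)x^6 - 42x^5 + 70x^4 - (421/2)x^3 + (819/4)x^2 - 172x + 63/2


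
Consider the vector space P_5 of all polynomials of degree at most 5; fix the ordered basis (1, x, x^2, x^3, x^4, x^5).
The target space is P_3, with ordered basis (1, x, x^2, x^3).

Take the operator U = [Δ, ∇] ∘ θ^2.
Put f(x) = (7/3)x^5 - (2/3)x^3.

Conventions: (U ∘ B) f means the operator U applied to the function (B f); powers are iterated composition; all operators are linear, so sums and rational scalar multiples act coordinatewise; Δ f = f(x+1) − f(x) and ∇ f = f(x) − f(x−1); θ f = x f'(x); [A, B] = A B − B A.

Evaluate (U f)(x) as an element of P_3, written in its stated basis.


the image equals g(x) = 0

θ f = (35/3)x^5 - 2x^3
θ θ f = (175/3)x^5 - 6x^3
∇ θ^2 f = (875/3)x^4 - (1750/3)x^3 + (1696/3)x^2 - (821/3)x + 157/3
Δ ∇ θ^2 f = (3500/3)x^3 + (1642/3)x
Δ θ^2 f = (875/3)x^4 + (1750/3)x^3 + (1696/3)x^2 + (821/3)x + 157/3
∇ Δ θ^2 f = (3500/3)x^3 + (1642/3)x
[Δ, ∇] θ^2 f = 0


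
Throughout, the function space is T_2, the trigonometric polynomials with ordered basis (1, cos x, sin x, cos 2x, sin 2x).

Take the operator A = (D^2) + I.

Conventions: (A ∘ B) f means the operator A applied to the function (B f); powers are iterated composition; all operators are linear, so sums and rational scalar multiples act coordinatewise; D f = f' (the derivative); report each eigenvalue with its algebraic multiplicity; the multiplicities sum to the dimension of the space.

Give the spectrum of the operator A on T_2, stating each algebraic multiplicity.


image of 1: 1
image of cos x: 0
image of sin x: 0
image of cos 2x: -3cos 2x
image of sin 2x: -3sin 2x
the matrix is diagonal; its diagonal is (1, 0, 0, -3, -3)
for a triangular matrix the eigenvalues are the diagonal entries, with algebraic multiplicity their repetition count

λ = -3 (multiplicity 2), λ = 0 (multiplicity 2), λ = 1 (multiplicity 1)


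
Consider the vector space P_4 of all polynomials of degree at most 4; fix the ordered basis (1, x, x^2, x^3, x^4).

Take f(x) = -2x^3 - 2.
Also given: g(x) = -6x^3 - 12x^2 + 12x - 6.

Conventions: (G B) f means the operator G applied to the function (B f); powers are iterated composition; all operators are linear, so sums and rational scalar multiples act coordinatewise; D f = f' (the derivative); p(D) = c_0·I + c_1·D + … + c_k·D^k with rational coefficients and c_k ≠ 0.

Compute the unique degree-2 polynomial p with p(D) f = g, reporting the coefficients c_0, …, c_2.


D^0 f = -2x^3 - 2
D^1 f = -6x^2
D^2 f = -12x
matching coefficients of g against c_0 f + c_1 Df + … from the top degree down determines the c_i
solution: c_0 = 3, c_1 = 2, c_2 = -1

c_0 = 3, c_1 = 2, c_2 = -1


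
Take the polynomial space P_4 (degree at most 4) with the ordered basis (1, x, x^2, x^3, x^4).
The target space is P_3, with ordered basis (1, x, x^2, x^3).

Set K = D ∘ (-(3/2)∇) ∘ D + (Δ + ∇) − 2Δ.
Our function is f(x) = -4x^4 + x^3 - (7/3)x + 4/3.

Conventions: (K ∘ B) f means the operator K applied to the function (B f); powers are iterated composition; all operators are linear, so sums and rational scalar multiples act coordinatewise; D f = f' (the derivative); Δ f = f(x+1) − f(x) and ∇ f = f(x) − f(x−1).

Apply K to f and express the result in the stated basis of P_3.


the image equals g(x) = 48x^2 + 138x - 73

D f = -16x^3 + 3x^2 - 7/3
∇ D f = -48x^2 + 54x - 19
(-(3/2)∇) D f = 72x^2 - 81x + 57/2
D (-(3/2)∇) D f = 144x - 81
Δ f = -16x^3 - 21x^2 - 13x - 16/3
∇ f = -16x^3 + 27x^2 - 19x + 8/3
(Δ + ∇) f = -32x^3 + 6x^2 - 32x - 8/3
Δ f = -16x^3 - 21x^2 - 13x - 16/3
(-2Δ) f = 32x^3 + 42x^2 + 26x + 32/3
(D ∘ (-(3/2)∇) ∘ D + (Δ + ∇) − 2Δ) f = 48x^2 + 138x - 73


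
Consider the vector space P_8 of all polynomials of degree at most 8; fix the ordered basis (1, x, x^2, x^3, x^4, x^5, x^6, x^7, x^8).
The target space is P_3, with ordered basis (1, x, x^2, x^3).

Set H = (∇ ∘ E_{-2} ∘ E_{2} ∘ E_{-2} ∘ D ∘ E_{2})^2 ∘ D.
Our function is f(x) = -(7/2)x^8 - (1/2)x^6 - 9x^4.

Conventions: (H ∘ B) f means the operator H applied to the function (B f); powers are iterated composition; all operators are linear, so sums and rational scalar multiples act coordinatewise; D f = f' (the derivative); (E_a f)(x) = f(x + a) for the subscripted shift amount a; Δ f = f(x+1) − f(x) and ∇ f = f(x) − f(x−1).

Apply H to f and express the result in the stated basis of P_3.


the image equals g(x) = -23520x^3 + 70560x^2 - 82680x + 35640

D f = -28x^7 - 3x^5 - 36x^3
E_{2} D f = -28x^7 - 392x^6 - 2355x^5 - 7870x^4 - 15836x^3 - 19272x^2 - 13216x - 3968
D E_{2} D f = -196x^6 - 2352x^5 - 11775x^4 - 31480x^3 - 47508x^2 - 38544x - 13216
E_{-2} D E_{2} D f = -196x^6 - 15x^4 - 108x^2
E_{2} (E_{-2} ∘ D ∘ E_{2}) D f = -196x^6 - 2352x^5 - 11775x^4 - 31480x^3 - 47508x^2 - 38544x - 13216
E_{-2} E_{2} (E_{-2} ∘ D ∘ E_{2}) D f = -196x^6 - 15x^4 - 108x^2
∇ E_{-2} E_{2} (E_{-2} ∘ D ∘ E_{2}) D f = -1176x^5 + 2940x^4 - 3980x^3 + 3030x^2 - 1452x + 319
E_{2} (∇ ∘ E_{-2} ∘ E_{2} ∘ E_{-2} ∘ D ∘ E_{2}) D f = -1176x^5 - 8820x^4 - 27500x^3 - 44370x^2 - 37092x - 12897
D E_{2} (∇ ∘ E_{-2} ∘ E_{2} ∘ E_{-2} ∘ D ∘ E_{2}) D f = -5880x^4 - 35280x^3 - 82500x^2 - 88740x - 37092
E_{-2} D E_{2} (∇ ∘ E_{-2} ∘ E_{2} ∘ E_{-2} ∘ D ∘ E_{2}) D f = -5880x^4 + 11760x^3 - 11940x^2 + 6060x - 1452
E_{2} (E_{-2} ∘ D ∘ E_{2}) (∇ ∘ E_{-2} ∘ E_{2} ∘ E_{-2} ∘ D ∘ E_{2}) D f = -5880x^4 - 35280x^3 - 82500x^2 - 88740x - 37092
E_{-2} E_{2} (E_{-2} ∘ D ∘ E_{2}) (∇ ∘ E_{-2} ∘ E_{2} ∘ E_{-2} ∘ D ∘ E_{2}) D f = -5880x^4 + 11760x^3 - 11940x^2 + 6060x - 1452
∇ E_{-2} E_{2} (E_{-2} ∘ D ∘ E_{2}) (∇ ∘ E_{-2} ∘ E_{2} ∘ E_{-2} ∘ D ∘ E_{2}) D f = -23520x^3 + 70560x^2 - 82680x + 35640


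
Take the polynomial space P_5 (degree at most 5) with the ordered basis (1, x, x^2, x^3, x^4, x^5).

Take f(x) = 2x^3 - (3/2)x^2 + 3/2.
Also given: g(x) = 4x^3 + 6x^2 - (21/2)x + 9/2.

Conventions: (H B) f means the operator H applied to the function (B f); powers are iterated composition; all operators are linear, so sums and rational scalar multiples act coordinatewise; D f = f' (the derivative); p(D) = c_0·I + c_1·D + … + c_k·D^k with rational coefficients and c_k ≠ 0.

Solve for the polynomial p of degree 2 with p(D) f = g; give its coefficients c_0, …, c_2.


D^0 f = 2x^3 - (3/2)x^2 + 3/2
D^1 f = 6x^2 - 3x
D^2 f = 12x - 3
matching coefficients of g against c_0 f + c_1 Df + … from the top degree down determines the c_i
solution: c_0 = 2, c_1 = 3/2, c_2 = -1/2

p(D) = 2·I + (3/2)·D − (1/2)·D^2, i.e. c_0 = 2, c_1 = 3/2, c_2 = -1/2


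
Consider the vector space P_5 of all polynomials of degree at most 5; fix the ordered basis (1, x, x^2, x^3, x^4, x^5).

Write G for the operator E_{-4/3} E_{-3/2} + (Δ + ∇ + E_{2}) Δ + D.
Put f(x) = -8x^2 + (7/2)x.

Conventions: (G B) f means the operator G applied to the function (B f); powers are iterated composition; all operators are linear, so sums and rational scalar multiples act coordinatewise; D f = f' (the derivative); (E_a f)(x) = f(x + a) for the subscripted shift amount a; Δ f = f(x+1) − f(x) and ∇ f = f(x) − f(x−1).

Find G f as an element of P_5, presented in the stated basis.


the result is g(x) = -8x^2 + (101/6)x - 5009/36

E_{-3/2} f = -8x^2 + (55/2)x - 93/4
E_{-4/3} E_{-3/2} f = -8x^2 + (293/6)x - 2669/36
Δ f = -16x - 9/2
Δ Δ f = -16
∇ Δ f = -16
E_{2} Δ f = -16x - 73/2
(Δ + ∇ + E_{2}) Δ f = -16x - 137/2
D f = -16x + 7/2
(E_{-4/3} E_{-3/2} + (Δ + ∇ + E_{2}) Δ + D) f = -8x^2 + (101/6)x - 5009/36


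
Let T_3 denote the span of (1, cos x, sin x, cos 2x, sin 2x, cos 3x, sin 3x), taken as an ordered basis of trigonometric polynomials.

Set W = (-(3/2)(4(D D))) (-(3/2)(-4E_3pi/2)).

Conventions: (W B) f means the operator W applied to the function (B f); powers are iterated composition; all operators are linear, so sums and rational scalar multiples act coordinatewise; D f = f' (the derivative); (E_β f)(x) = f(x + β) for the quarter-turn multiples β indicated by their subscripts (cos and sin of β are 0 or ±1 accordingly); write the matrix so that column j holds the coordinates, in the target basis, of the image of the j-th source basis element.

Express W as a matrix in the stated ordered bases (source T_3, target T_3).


the matrix is [[0, 0, 0, 0, 0, 0, 0]; [0, 0, -36, 0, 0, 0, 0]; [0, 36, 0, 0, 0, 0, 0]; [0, 0, 0, -144, 0, 0, 0]; [0, 0, 0, 0, -144, 0, 0]; [0, 0, 0, 0, 0, 0, 324]; [0, 0, 0, 0, 0, -324, 0]] (rows listed top to bottom)

image of 1: 0
image of cos x: 36sin x
image of sin x: -36cos x
image of cos 2x: -144cos 2x
image of sin 2x: -144sin 2x
image of cos 3x: -324sin 3x
image of sin 3x: 324cos 3x
each image's coordinates form column j of the matrix


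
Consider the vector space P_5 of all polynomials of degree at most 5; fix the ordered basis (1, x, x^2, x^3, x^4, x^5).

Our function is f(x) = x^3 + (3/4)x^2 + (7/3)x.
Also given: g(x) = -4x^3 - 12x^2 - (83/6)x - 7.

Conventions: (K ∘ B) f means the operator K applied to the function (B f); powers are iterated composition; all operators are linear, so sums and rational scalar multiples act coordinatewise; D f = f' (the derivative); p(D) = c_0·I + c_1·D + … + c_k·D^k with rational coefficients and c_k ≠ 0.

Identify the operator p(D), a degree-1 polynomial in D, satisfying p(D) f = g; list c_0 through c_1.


D^0 f = x^3 + (3/4)x^2 + (7/3)x
D^1 f = 3x^2 + (3/2)x + 7/3
matching coefficients of g against c_0 f + c_1 Df + … from the top degree down determines the c_i
solution: c_0 = -4, c_1 = -3

c_0 = -4, c_1 = -3


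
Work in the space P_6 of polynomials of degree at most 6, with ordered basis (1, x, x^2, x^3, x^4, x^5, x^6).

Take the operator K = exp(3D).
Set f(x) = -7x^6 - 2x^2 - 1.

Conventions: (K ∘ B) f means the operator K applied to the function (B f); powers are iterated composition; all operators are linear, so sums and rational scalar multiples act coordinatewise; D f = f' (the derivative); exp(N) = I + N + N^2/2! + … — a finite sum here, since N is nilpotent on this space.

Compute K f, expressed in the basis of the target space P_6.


order-1 term: -126x^5 - 12x
order-2 term: -945x^4 - 18
order-3 term: -3780x^3
order-4 term: -8505x^2
order-5 term: -10206x
order-6 term: -5103
the series for exp(3D) f terminates at order 6
exp(3D) f = -7x^6 - 126x^5 - 945x^4 - 3780x^3 - 8507x^2 - 10218x - 5122

the image equals g(x) = -7x^6 - 126x^5 - 945x^4 - 3780x^3 - 8507x^2 - 10218x - 5122


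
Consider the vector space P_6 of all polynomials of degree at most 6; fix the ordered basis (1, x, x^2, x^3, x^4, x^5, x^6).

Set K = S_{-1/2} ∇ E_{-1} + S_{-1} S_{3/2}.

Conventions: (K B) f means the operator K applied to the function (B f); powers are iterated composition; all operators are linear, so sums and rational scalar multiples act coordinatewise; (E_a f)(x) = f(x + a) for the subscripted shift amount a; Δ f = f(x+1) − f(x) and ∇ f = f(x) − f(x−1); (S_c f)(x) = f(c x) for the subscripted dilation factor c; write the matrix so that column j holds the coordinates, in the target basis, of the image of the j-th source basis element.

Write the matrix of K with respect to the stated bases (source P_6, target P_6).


the matrix is [[1, 1, -3, 7, -15, 31, -63]; [0, -3/2, -1, 9/2, -14, 75/2, -93]; [0, 0, 9/4, 3/4, -9/2, 35/2, -225/4]; [0, 0, 0, -27/8, -1/2, 15/4, -35/2]; [0, 0, 0, 0, 81/16, 5/16, -45/16]; [0, 0, 0, 0, 0, -243/32, -3/16]; [0, 0, 0, 0, 0, 0, 729/64]] (rows listed top to bottom)

image of 1: 1
image of x: -(3/2)x + 1
image of x^2: (9/4)x^2 - x - 3
image of x^3: -(27/8)x^3 + (3/4)x^2 + (9/2)x + 7
image of x^4: (81/16)x^4 - (1/2)x^3 - (9/2)x^2 - 14x - 15
image of x^5: -(243/32)x^5 + (5/16)x^4 + (15/4)x^3 + (35/2)x^2 + (75/2)x + 31
image of x^6: (729/64)x^6 - (3/16)x^5 - (45/16)x^4 - (35/2)x^3 - (225/4)x^2 - 93x - 63
each image's coordinates form column j of the matrix


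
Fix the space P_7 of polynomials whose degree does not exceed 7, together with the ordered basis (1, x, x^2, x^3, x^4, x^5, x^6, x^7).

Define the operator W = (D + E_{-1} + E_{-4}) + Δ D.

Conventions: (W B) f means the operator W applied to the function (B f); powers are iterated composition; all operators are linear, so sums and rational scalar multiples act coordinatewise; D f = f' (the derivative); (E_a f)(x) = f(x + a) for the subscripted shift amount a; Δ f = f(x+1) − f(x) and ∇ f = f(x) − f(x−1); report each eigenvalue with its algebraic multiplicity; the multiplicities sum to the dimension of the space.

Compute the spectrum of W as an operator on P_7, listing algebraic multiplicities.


λ = 2 (multiplicity 8)

image of 1: 2
image of x: 2x - 4
image of x^2: 2x^2 - 8x + 19
image of x^3: 2x^3 - 12x^2 + 57x - 62
image of x^4: 2x^4 - 16x^3 + 114x^2 - 248x + 261
image of x^5: 2x^5 - 20x^4 + 190x^3 - 620x^2 + 1305x - 1020
image of x^6: 2x^6 - 24x^5 + 285x^4 - 1240x^3 + 3915x^2 - 6120x + 4103
image of x^7: 2x^7 - 28x^6 + 399x^5 - 2170x^4 + 9135x^3 - 21420x^2 + 28721x - 16378
the matrix is upper triangular; its diagonal is (2, 2, 2, 2, 2, 2, 2, 2)
for a triangular matrix the eigenvalues are the diagonal entries, with algebraic multiplicity their repetition count


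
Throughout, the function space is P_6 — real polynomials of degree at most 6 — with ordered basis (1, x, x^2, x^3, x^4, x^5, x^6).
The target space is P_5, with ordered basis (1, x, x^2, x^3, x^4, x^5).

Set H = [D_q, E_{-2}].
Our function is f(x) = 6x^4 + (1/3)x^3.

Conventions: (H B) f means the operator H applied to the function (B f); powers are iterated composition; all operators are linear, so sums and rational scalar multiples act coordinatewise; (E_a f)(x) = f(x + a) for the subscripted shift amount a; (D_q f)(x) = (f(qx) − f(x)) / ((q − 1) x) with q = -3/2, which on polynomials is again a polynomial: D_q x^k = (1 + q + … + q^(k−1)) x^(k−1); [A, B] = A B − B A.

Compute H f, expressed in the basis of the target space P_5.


the result is g(x) = -(285/2)x^2 + (145/3)x - 805/3

E_{-2} f = 6x^4 - (143/3)x^3 + 142x^2 - 188x + 280/3
D_q E_{-2} f = -(39/4)x^3 - (1001/12)x^2 - 71x - 188
D_q f = -(39/4)x^3 + (7/12)x^2
E_{-2} D_q f = -(39/4)x^3 + (709/12)x^2 - (358/3)x + 241/3
[D_q, E_{-2}] f = -(285/2)x^2 + (145/3)x - 805/3


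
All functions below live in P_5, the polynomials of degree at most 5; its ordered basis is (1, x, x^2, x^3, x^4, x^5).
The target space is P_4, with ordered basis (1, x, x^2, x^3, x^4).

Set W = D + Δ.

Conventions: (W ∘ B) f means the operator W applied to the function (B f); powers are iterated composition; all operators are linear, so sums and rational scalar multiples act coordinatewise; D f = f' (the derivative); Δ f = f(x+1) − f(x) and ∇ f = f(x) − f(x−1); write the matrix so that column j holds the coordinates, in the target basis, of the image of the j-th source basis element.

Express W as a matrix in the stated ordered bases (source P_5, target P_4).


the matrix is [[0, 2, 1, 1, 1, 1]; [0, 0, 4, 3, 4, 5]; [0, 0, 0, 6, 6, 10]; [0, 0, 0, 0, 8, 10]; [0, 0, 0, 0, 0, 10]] (rows listed top to bottom)

image of 1: 0
image of x: 2
image of x^2: 4x + 1
image of x^3: 6x^2 + 3x + 1
image of x^4: 8x^3 + 6x^2 + 4x + 1
image of x^5: 10x^4 + 10x^3 + 10x^2 + 5x + 1
each image's coordinates form column j of the matrix


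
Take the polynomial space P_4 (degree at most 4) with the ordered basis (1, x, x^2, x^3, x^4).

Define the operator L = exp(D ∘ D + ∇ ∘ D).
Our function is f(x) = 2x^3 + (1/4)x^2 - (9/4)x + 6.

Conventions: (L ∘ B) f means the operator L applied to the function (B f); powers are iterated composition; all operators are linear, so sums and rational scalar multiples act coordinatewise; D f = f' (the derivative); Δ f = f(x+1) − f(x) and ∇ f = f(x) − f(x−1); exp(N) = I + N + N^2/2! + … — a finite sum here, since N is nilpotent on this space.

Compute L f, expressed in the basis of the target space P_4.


order-1 term: 24x - 5
the series for exp(D ∘ D + ∇ ∘ D) f terminates at order 1
exp(D ∘ D + ∇ ∘ D) f = 2x^3 + (1/4)x^2 + (87/4)x + 1

the image equals g(x) = 2x^3 + (1/4)x^2 + (87/4)x + 1


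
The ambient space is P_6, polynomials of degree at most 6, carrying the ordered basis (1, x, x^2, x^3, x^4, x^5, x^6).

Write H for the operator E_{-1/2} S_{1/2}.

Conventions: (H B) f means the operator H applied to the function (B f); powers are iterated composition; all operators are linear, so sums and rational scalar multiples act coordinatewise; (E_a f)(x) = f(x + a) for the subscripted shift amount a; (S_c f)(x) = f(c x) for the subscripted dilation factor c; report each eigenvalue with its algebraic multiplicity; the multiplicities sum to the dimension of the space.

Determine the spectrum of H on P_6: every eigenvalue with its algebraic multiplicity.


image of 1: 1
image of x: (1/2)x - 1/4
image of x^2: (1/4)x^2 - (1/4)x + 1/16
image of x^3: (1/8)x^3 - (3/16)x^2 + (3/32)x - 1/64
image of x^4: (1/16)x^4 - (1/8)x^3 + (3/32)x^2 - (1/32)x + 1/256
image of x^5: (1/32)x^5 - (5/64)x^4 + (5/64)x^3 - (5/128)x^2 + (5/512)x - 1/1024
image of x^6: (1/64)x^6 - (3/64)x^5 + (15/256)x^4 - (5/128)x^3 + (15/1024)x^2 - (3/1024)x + 1/4096
the matrix is upper triangular; its diagonal is (1, 1/2, 1/4, 1/8, 1/16, 1/32, 1/64)
for a triangular matrix the eigenvalues are the diagonal entries, with algebraic multiplicity their repetition count

λ = 1/64 (multiplicity 1), λ = 1/32 (multiplicity 1), λ = 1/16 (multiplicity 1), λ = 1/8 (multiplicity 1), λ = 1/4 (multiplicity 1), λ = 1/2 (multiplicity 1), λ = 1 (multiplicity 1)
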